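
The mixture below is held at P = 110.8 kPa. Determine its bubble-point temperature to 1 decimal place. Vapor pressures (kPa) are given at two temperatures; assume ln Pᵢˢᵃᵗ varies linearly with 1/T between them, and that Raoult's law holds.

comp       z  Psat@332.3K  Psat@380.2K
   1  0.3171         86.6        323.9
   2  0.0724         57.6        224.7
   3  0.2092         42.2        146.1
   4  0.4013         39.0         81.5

T = 358.7 K

Bubble-point temperature: ΣzᵢPᵢˢᵃᵗ(T) = P. Interpolate ln Pᵢˢᵃᵗ = aᵢ + bᵢ/T.
  T = 332.3 K: ΣzᵢPᵢˢᵃᵗ = 56.11 kPa
  T = 380.2 K: ΣzᵢPᵢˢᵃᵗ = 182.25 kPa
  T = 356.2 K: ΣzᵢPᵢˢᵃᵗ = 104.33 kPa
  T = 368.2 K: ΣzᵢPᵢˢᵃᵗ = 138.95 kPa
  T = 362.2 K: ΣzᵢPᵢˢᵃᵗ = 120.64 kPa
  T = 359.2 K: ΣzᵢPᵢˢᵃᵗ = 112.24 kPa
  T = 357.7 K: ΣzᵢPᵢˢᵃᵗ = 108.23 kPa
Interpolating between 357.7 K and 359.2 K gives T ≈ 358.7 K.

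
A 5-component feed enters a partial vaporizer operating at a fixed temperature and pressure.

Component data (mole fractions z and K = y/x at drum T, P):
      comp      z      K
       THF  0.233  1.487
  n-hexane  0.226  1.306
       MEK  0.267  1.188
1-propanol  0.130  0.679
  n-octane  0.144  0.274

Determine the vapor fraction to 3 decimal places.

ψ = 0.434

Newton iteration, ψ⁰ = 0.45:
  ψ = 0.450: g = -0.0039, g' = -0.247 → ψ = 0.434
Converged at ψ = 0.434.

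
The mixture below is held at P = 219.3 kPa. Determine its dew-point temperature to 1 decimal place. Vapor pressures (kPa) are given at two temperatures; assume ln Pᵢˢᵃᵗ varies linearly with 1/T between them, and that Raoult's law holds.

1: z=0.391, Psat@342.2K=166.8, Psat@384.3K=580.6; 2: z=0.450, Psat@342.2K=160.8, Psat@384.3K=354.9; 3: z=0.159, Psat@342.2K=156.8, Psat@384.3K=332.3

T = 354.5 K

Dew-point temperature: Σzᵢ·P/Pᵢˢᵃᵗ(T) = 1. Interpolate ln Pᵢˢᵃᵗ = aᵢ + bᵢ/T.
  T = 342.2 K: ΣzᵢP/Pᵢˢᵃᵗ = 1.3502
  T = 384.3 K: ΣzᵢP/Pᵢˢᵃᵗ = 0.5307
  T = 363.2 K: ΣzᵢP/Pᵢˢᵃᵗ = 0.8199
  T = 352.7 K: ΣzᵢP/Pᵢˢᵃᵗ = 1.0425
  T = 357.9 K: ΣzᵢP/Pᵢˢᵃᵗ = 0.9236
  T = 355.3 K: ΣzᵢP/Pᵢˢᵃᵗ = 0.9807
Interpolating between 352.7 K and 355.3 K gives T ≈ 354.5 K.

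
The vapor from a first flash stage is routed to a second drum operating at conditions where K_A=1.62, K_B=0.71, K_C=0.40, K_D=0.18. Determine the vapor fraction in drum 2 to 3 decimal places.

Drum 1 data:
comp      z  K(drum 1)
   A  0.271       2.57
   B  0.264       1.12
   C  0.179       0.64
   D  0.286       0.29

Drum 1:
Newton–Raphson from ψ₁ = 0.54:
  ψ₁ = 0.540: g = -0.1493, g' = -0.614 → ψ₁ = 0.297
  ψ₁ = 0.297: g = -0.0086, g' = -0.575 → ψ₁ = 0.282
Converged at ψ₁ = 0.282.
Drum-1 compositions:
  A: x = 0.188, y = 0.483
  B: x = 0.255, y = 0.286
  C: x = 0.199, y = 0.127
  D: x = 0.358, y = 0.104
Drum-2 feed = drum-1 vapor: z₂ = (0.4828, 0.2860, 0.1275, 0.1037).
Drum 2:
Material balance + equilibrium reduce to Σ zᵢ(Kᵢ−1)/(1+ψ₂(Kᵢ−1)) = 0.
Feasibility: ΣzᵢKᵢ = 1.055, Σzᵢ/Kᵢ = 1.596 — both > 1, two phases present.
Newton–Raphson from ψ₂ = 0.31:
  ψ₂ = 0.310: g = -0.0480, g' = -0.354 → ψ₂ = 0.174
  ψ₂ = 0.174: g = -0.0019, g' = -0.330 → ψ₂ = 0.169
Converged at ψ₂ = 0.169.
  A: x = 0.437, y = 0.708
  B: x = 0.301, y = 0.214
  C: x = 0.142, y = 0.057
  D: x = 0.120, y = 0.022

V/F (drum 2) = 0.169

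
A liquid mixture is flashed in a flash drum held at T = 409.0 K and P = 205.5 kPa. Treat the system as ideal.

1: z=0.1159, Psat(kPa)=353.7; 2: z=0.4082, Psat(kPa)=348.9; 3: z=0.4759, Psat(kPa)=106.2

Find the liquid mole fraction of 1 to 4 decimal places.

Raoult's law: Kᵢ = Pᵢˢᵃᵗ/P = Pᵢˢᵃᵗ/205.5.
  K_1 = 353.7/205.5 = 1.721168, K_2 = 348.9/205.5 = 1.697810, K_3 = 106.2/205.5 = 0.516788
Newton iteration, ψ⁰ = 0.5:
  ψ = 0.5000: g = -0.03062, g' = -0.3350 → ψ = 0.4086
  ψ = 0.4086: g = -0.00032, g' = -0.3288 → ψ = 0.4076
Converged at ψ = 0.4076.
Compositions from xᵢ = zᵢ/(1+ψ(Kᵢ−1)), yᵢ = Kᵢxᵢ:
  1: x = 0.0896, y = 0.1542
  2: x = 0.3178, y = 0.5396
  3: x = 0.5926, y = 0.3063

x_1 = 0.0896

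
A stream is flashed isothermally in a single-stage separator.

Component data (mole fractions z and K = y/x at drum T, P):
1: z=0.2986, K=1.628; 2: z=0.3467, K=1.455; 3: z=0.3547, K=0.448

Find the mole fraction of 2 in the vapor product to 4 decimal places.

y_2 = 0.4106

Iterate (Newton) starting at V/F = 0.5:
  V/F = 0.5000: g = 0.00079, g' = -0.3220 → V/F = 0.5024
Converged at V/F = 0.5024.
Compositions from xᵢ = zᵢ/(1+V/F(Kᵢ−1)), yᵢ = Kᵢxᵢ:
  1: x = 0.2270, y = 0.3695
  2: x = 0.2822, y = 0.4106
  3: x = 0.4908, y = 0.2199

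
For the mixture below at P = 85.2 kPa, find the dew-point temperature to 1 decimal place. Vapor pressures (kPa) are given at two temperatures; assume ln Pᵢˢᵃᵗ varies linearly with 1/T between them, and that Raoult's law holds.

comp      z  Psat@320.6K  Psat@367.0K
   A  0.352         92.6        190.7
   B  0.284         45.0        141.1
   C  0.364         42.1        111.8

Dew-point temperature: Σzᵢ·P/Pᵢˢᵃᵗ(T) = 1. Interpolate ln Pᵢˢᵃᵗ = aᵢ + bᵢ/T.
  T = 320.6 K: ΣzᵢP/Pᵢˢᵃᵗ = 1.5982
  T = 367.0 K: ΣzᵢP/Pᵢˢᵃᵗ = 0.6061
  T = 343.8 K: ΣzᵢP/Pᵢˢᵃᵗ = 0.9498
  T = 332.2 K: ΣzᵢP/Pᵢˢᵃᵗ = 1.2199
  T = 338.0 K: ΣzᵢP/Pᵢˢᵃᵗ = 1.0739
  T = 340.9 K: ΣzᵢP/Pᵢˢᵃᵗ = 1.0094
  T = 342.4 K: ΣzᵢP/Pᵢˢᵃᵗ = 0.9780
Interpolating between 340.9 K and 342.4 K gives T ≈ 341.3 K.

T = 341.3 K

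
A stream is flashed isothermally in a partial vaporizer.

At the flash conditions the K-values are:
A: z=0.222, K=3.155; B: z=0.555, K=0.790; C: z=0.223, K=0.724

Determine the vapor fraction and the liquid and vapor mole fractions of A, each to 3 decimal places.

Let ψ = V/F and solve Σ zᵢ(Kᵢ−1)/(1+ψ(Kᵢ−1)) = 0.
Feasibility: ΣzᵢKᵢ = 1.300, Σzᵢ/Kᵢ = 1.081 — both > 1, two phases present.
Iterate (Newton) starting at ψ = 0.5:
  ψ = 0.500: g = 0.0287, g' = -0.292 → ψ = 0.598
  ψ = 0.598: g = 0.0020, g' = -0.253 → ψ = 0.606
Converged at ψ = 0.606.
Compositions from xᵢ = zᵢ/(1+ψ(Kᵢ−1)), yᵢ = Kᵢxᵢ:
  A: x = 0.096, y = 0.304
  B: x = 0.636, y = 0.502
  C: x = 0.268, y = 0.194

ψ = 0.606, x_A = 0.096, y_A = 0.304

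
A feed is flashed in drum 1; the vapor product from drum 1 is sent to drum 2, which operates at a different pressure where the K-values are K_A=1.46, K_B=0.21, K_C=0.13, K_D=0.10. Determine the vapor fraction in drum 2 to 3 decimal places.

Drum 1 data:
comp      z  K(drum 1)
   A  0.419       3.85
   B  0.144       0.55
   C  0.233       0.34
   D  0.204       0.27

V/F (drum 2) = 0.189

Drum 1:
Material balance + equilibrium reduce to Σ zᵢ(Kᵢ−1)/(1+ψ₁(Kᵢ−1)) = 0.
g(0) = ΣzᵢKᵢ − 1 = 0.827 and g(1) = 1 − Σzᵢ/Kᵢ = -0.811, so a root lies in (0, 1).
Iterate (Newton) starting at ψ₁ = 0.37:
  ψ₁ = 0.370: g = 0.0960, g' = -1.230 → ψ₁ = 0.448
  ψ₁ = 0.448: g = 0.0036, g' = -1.147 → ψ₁ = 0.451
Converged at ψ₁ = 0.451.
Drum-1 compositions:
  A: x = 0.183, y = 0.706
  B: x = 0.181, y = 0.099
  C: x = 0.332, y = 0.113
  D: x = 0.304, y = 0.082
Drum-2 feed = drum-1 vapor: z₂ = (0.7057, 0.0994, 0.1128, 0.0821).
Drum 2:
Rachford–Rice: g(ψ₂) = Σ zᵢ(Kᵢ−1)/(1+ψ₂(Kᵢ−1)) = 0.
Check two-phase: ΣzᵢKᵢ = 1.074 > 1 and Σzᵢ/Kᵢ = 2.646 > 1, so g(0) = 0.074 > 0 and g(1) = -1.646 < 0.
Newton iteration, ψ₂⁰ = 0.61:
  ψ₂ = 0.610: g = -0.2711, g' = -1.037 → ψ₂ = 0.349
  ψ₂ = 0.349: g = -0.0772, g' = -0.546 → ψ₂ = 0.207
  ψ₂ = 0.207: g = -0.0081, g' = -0.441 → ψ₂ = 0.189
Converged at ψ₂ = 0.189.
  A: x = 0.649, y = 0.948
  B: x = 0.117, y = 0.025
  C: x = 0.135, y = 0.018
  D: x = 0.099, y = 0.010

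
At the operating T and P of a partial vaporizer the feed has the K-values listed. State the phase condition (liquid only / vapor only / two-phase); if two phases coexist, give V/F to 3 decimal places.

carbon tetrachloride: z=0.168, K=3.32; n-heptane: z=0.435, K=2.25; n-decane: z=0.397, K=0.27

two-phase, V/F = 0.559

ΣzᵢKᵢ = 1.644; Σzᵢ/Kᵢ = 1.714.
Both exceed 1, so a two-phase solution exists.
Let ψ = V/F and solve Σ zᵢ(Kᵢ−1)/(1+ψ(Kᵢ−1)) = 0.
Newton iteration, ψ⁰ = 0.5:
  ψ = 0.500: g = 0.0587, g' = -0.976 → ψ = 0.560
  ψ = 0.560: g = -0.0010, g' = -1.012 → ψ = 0.559
Converged at ψ = 0.559.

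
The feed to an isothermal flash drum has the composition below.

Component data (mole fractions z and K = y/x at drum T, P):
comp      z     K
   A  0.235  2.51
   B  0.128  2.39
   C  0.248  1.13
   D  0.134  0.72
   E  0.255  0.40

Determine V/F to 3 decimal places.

Rachford–Rice: g(V/F) = Σ zᵢ(Kᵢ−1)/(1+V/F(Kᵢ−1)) = 0.
g(0) = ΣzᵢKᵢ − 1 = 0.374 and g(1) = 1 − Σzᵢ/Kᵢ = -0.190, so a root lies in (0, 1).
Newton–Raphson from V/F = 0.5:
  V/F = 0.500: g = 0.0752, g' = -0.465 → V/F = 0.662
Converged at V/F = 0.662.

V/F = 0.662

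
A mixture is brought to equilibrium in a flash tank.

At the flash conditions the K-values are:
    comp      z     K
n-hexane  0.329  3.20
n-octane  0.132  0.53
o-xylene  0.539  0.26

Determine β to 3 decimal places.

β = 0.172

Material balance + equilibrium reduce to Σ zᵢ(Kᵢ−1)/(1+β(Kᵢ−1)) = 0.
g(0) = ΣzᵢKᵢ − 1 = 0.263 and g(1) = 1 − Σzᵢ/Kᵢ = -1.425, so a root lies in (0, 1).
Iterate (Newton) starting at β = 0.39:
  β = 0.390: g = -0.2471, g' = -1.088 → β = 0.163
  β = 0.163: g = 0.0121, g' = -1.279 → β = 0.172
Converged at β = 0.172.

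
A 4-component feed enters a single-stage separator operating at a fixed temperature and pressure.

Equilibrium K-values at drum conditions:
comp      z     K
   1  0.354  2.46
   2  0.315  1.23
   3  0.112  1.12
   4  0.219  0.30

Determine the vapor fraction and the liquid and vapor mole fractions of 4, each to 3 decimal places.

Material balance + equilibrium reduce to Σ zᵢ(Kᵢ−1)/(1+ψ(Kᵢ−1)) = 0.
Feasibility: ΣzᵢKᵢ = 1.449, Σzᵢ/Kᵢ = 1.230 — both > 1, two phases present.
Newton iteration, ψ⁰ = 0.5:
  ψ = 0.500: g = 0.1406, g' = -0.521 → ψ = 0.770
  ψ = 0.770: g = -0.0152, g' = -0.685 → ψ = 0.748
  ψ = 0.748: g = -0.0003, g' = -0.658 → ψ = 0.747
Converged at ψ = 0.747.
Compositions from xᵢ = zᵢ/(1+ψ(Kᵢ−1)), yᵢ = Kᵢxᵢ:
  1: x = 0.169, y = 0.417
  2: x = 0.269, y = 0.331
  3: x = 0.103, y = 0.115
  4: x = 0.459, y = 0.138

ψ = 0.747, x_4 = 0.459, y_4 = 0.138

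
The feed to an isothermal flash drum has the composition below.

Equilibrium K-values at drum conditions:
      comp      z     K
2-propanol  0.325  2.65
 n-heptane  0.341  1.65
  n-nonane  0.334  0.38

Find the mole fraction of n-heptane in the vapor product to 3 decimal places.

Rachford–Rice: g(V/F) = Σ zᵢ(Kᵢ−1)/(1+V/F(Kᵢ−1)) = 0.
g(0) = ΣzᵢKᵢ − 1 = 0.551 and g(1) = 1 − Σzᵢ/Kᵢ = -0.208, so a root lies in (0, 1).
Newton–Raphson from V/F = 0.52:
  V/F = 0.520: g = 0.1487, g' = -0.616 → V/F = 0.761
  V/F = 0.761: g = -0.0062, g' = -0.699 → V/F = 0.752
Converged at V/F = 0.752.
Compositions from xᵢ = zᵢ/(1+V/F(Kᵢ−1)), yᵢ = Kᵢxᵢ:
  2-propanol: x = 0.145, y = 0.384
  n-heptane: x = 0.229, y = 0.378
  n-nonane: x = 0.626, y = 0.238

y_n-heptane = 0.378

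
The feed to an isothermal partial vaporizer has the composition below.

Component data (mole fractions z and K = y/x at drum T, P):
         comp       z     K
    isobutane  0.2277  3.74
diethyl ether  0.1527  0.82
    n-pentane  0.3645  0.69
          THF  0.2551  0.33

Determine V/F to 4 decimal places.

V/F = 0.2671

Material balance + equilibrium reduce to Σ zᵢ(Kᵢ−1)/(1+V/F(Kᵢ−1)) = 0.
Check two-phase: ΣzᵢKᵢ = 1.3125 > 1 and Σzᵢ/Kᵢ = 1.5484 > 1, so g(0) = 0.3125 > 0 and g(1) = -0.5484 < 0.
Iterate (Newton) starting at V/F = 0.36:
  V/F = 0.3600: g = -0.06774, g' = -0.6822 → V/F = 0.2607
  V/F = 0.2607: g = 0.00508, g' = -0.7967 → V/F = 0.2671
Converged at V/F = 0.2671.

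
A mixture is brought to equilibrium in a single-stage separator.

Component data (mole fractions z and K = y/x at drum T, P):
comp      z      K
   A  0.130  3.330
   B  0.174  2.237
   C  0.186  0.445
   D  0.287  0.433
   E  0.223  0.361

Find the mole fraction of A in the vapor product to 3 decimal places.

y_A = 0.349

Iterate (Newton) starting at V/F = 0.44:
  V/F = 0.440: g = -0.2627, g' = -0.724 → V/F = 0.077
  V/F = 0.077: g = 0.0253, g' = -0.993 → V/F = 0.103
Converged at V/F = 0.103.
Compositions from xᵢ = zᵢ/(1+V/F(Kᵢ−1)), yᵢ = Kᵢxᵢ:
  A: x = 0.105, y = 0.349
  B: x = 0.154, y = 0.345
  C: x = 0.197, y = 0.088
  D: x = 0.305, y = 0.132
  E: x = 0.239, y = 0.086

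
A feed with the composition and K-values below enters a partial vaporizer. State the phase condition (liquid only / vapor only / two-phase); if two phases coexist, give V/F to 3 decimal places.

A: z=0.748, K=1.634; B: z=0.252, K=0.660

vapor only

ΣzᵢKᵢ = 1.389; Σzᵢ/Kᵢ = 0.840.
Since Σzᵢ/Kᵢ < 1 the mixture is above its dew point — single vapor phase.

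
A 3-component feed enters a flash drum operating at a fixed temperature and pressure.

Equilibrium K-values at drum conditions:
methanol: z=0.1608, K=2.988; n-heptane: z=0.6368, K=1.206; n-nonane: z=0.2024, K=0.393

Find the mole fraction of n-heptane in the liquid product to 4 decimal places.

Material balance + equilibrium reduce to Σ zᵢ(Kᵢ−1)/(1+V/F(Kᵢ−1)) = 0.
g(0) = ΣzᵢKᵢ − 1 = 0.3280 and g(1) = 1 − Σzᵢ/Kᵢ = -0.0969, so a root lies in (0, 1).
Iterate (Newton) starting at V/F = 0.57:
  V/F = 0.5700: g = 0.07940, g' = -0.3357 → V/F = 0.8066
  V/F = 0.8066: g = -0.00542, g' = -0.3999 → V/F = 0.7930
  V/F = 0.7930: g = -0.00005, g' = -0.3929 → V/F = 0.7929
Converged at V/F = 0.7929.
Compositions from xᵢ = zᵢ/(1+V/F(Kᵢ−1)), yᵢ = Kᵢxᵢ:
  methanol: x = 0.0624, y = 0.1865
  n-heptane: x = 0.5474, y = 0.6602
  n-nonane: x = 0.3902, y = 0.1533

x_n-heptane = 0.5474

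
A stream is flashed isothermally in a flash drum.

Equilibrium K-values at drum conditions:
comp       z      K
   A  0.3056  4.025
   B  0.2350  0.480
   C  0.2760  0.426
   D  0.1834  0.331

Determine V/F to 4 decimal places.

Material balance + equilibrium reduce to Σ zᵢ(Kᵢ−1)/(1+V/F(Kᵢ−1)) = 0.
g(0) = ΣzᵢKᵢ − 1 = 0.5211 and g(1) = 1 − Σzᵢ/Kᵢ = -0.7675, so a root lies in (0, 1).
Iterate (Newton) starting at V/F = 0.69:
  V/F = 0.6900: g = -0.38135, g' = -0.9804 → V/F = 0.3010
  V/F = 0.3010: g = -0.00620, g' = -1.1169 → V/F = 0.2955
Converged at V/F = 0.2955.

V/F = 0.2955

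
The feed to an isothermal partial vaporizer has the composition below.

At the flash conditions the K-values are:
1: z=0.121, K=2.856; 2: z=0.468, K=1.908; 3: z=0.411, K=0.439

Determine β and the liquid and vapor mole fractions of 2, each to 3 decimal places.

Iterate (Newton) starting at β = 0.5:
  β = 0.500: g = 0.0883, g' = -0.545 → β = 0.662
  β = 0.662: g = -0.0007, g' = -0.562 → β = 0.661
Converged at β = 0.661.
Compositions from xᵢ = zᵢ/(1+β(Kᵢ−1)), yᵢ = Kᵢxᵢ:
  1: x = 0.054, y = 0.155
  2: x = 0.292, y = 0.558
  3: x = 0.653, y = 0.287

β = 0.661, x_2 = 0.292, y_2 = 0.558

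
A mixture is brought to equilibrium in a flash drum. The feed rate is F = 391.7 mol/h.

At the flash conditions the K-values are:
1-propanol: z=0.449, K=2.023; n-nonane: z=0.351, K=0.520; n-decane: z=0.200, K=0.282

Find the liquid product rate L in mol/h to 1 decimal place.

L = 294.3 mol/h

Material balance + equilibrium reduce to Σ zᵢ(Kᵢ−1)/(1+V/F(Kᵢ−1)) = 0.
Feasibility: ΣzᵢKᵢ = 1.147, Σzᵢ/Kᵢ = 1.606 — both > 1, two phases present.
Iterate (Newton) starting at V/F = 0.38:
  V/F = 0.380: g = -0.0728, g' = -0.560 → V/F = 0.250
  V/F = 0.250: g = -0.0006, g' = -0.556 → V/F = 0.249
Converged at V/F = 0.249.
Then V = V/F·F = 0.2488·391.7 = 97.4 mol/h and L = F − V = 294.3 mol/h.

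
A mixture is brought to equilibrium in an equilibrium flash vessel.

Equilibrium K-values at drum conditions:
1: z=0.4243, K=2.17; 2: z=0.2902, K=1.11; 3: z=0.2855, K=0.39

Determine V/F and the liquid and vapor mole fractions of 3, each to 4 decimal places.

V/F = 0.6972, x_3 = 0.4968, y_3 = 0.1938

Material balance + equilibrium reduce to Σ zᵢ(Kᵢ−1)/(1+V/F(Kᵢ−1)) = 0.
g(0) = ΣzᵢKᵢ − 1 = 0.3542 and g(1) = 1 − Σzᵢ/Kᵢ = -0.1890, so a root lies in (0, 1).
Iterate (Newton) starting at V/F = 0.5:
  V/F = 0.5000: g = 0.09288, g' = -0.4543 → V/F = 0.7045
  V/F = 0.7045: g = -0.00362, g' = -0.5042 → V/F = 0.6973
  V/F = 0.6973: g = -0.00001, g' = -0.5009 → V/F = 0.6972
Converged at V/F = 0.6972.
Compositions from xᵢ = zᵢ/(1+V/F(Kᵢ−1)), yᵢ = Kᵢxᵢ:
  1: x = 0.2337, y = 0.5071
  2: x = 0.2695, y = 0.2992
  3: x = 0.4968, y = 0.1938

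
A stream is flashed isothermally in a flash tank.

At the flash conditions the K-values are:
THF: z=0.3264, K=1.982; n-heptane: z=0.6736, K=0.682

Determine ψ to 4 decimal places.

Binary case is linear: z₁(K₁−1)(1+ψ(K₂−1)) + z₂(K₂−1)(1+ψ(K₁−1)) = 0
⇒ ψ = [z₁(K₁−1)+z₂(K₂−1)] / [−(K₁−1)(K₂−1)] = 0.10632/0.31228 = 0.3405

ψ = 0.3405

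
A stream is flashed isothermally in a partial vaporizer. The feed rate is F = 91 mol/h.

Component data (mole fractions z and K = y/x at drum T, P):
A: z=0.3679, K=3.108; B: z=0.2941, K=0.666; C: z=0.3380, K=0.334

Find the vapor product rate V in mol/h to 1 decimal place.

V = 36.5 mol/h

Let ψ = V/F and solve Σ zᵢ(Kᵢ−1)/(1+ψ(Kᵢ−1)) = 0.
Feasibility: ΣzᵢKᵢ = 1.4522, Σzᵢ/Kᵢ = 1.5719 — both > 1, two phases present.
Newton iteration, ψ⁰ = 0.5:
  ψ = 0.5000: g = -0.07784, g' = -0.7718 → ψ = 0.3991
  ψ = 0.3991: g = 0.00122, g' = -0.8040 → ψ = 0.4007
Converged at ψ = 0.4007.
Then V = ψ·F = 0.4007·91 = 36.5 mol/h and L = F − V = 54.5 mol/h.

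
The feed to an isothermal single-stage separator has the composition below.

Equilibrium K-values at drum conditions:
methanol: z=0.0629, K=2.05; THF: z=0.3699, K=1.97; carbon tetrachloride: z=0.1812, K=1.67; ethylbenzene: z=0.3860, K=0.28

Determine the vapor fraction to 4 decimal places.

Rachford–Rice: g(ψ) = Σ zᵢ(Kᵢ−1)/(1+ψ(Kᵢ−1)) = 0.
g(0) = ΣzᵢKᵢ − 1 = 0.2683 and g(1) = 1 − Σzᵢ/Kᵢ = -0.7055, so a root lies in (0, 1).
Newton–Raphson from ψ = 0.5:
  ψ = 0.5000: g = -0.05838, g' = -0.7218 → ψ = 0.4191
  ψ = 0.4191: g = -0.00229, g' = -0.6694 → ψ = 0.4157
Converged at ψ = 0.4157.

ψ = 0.4157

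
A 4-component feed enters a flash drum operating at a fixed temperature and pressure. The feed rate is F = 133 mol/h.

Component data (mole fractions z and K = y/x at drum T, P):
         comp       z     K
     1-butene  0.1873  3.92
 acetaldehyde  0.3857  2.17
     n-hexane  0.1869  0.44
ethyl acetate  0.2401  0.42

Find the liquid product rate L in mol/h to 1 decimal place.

L = 36.0 mol/h

Let ψ = V/F and solve Σ zᵢ(Kᵢ−1)/(1+ψ(Kᵢ−1)) = 0.
g(0) = ΣzᵢKᵢ − 1 = 0.7543 and g(1) = 1 − Σzᵢ/Kᵢ = -0.2220, so a root lies in (0, 1).
Newton iteration, ψ⁰ = 0.45:
  ψ = 0.4500: g = 0.20361, g' = -0.7775 → ψ = 0.7119
  ψ = 0.7119: g = 0.01261, g' = -0.7221 → ψ = 0.7293
Converged at ψ = 0.7293.
Then V = ψ·F = 0.7293·133 = 97.0 mol/h and L = F − V = 36.0 mol/h.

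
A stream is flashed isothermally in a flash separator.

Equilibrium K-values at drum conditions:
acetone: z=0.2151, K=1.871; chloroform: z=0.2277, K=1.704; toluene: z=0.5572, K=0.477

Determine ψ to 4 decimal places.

Let ψ = V/F and solve Σ zᵢ(Kᵢ−1)/(1+ψ(Kᵢ−1)) = 0.
Check two-phase: ΣzᵢKᵢ = 1.0562 > 1 and Σzᵢ/Kᵢ = 1.4167 > 1, so g(0) = 0.0562 > 0 and g(1) = -0.4167 < 0.
Iterate (Newton) starting at ψ = 0.5:
  ψ = 0.5000: g = -0.14553, g' = -0.4204 → ψ = 0.1538
  ψ = 0.1538: g = -0.00706, g' = -0.3990 → ψ = 0.1361
  ψ = 0.1361: g = 0.00002, g' = -0.4011 → ψ = 0.1362
Converged at ψ = 0.1362.

ψ = 0.1362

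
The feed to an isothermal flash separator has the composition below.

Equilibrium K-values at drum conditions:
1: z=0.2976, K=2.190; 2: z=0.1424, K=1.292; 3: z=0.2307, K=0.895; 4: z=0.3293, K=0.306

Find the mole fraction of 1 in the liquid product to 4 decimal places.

Let ψ = V/F and solve Σ zᵢ(Kᵢ−1)/(1+ψ(Kᵢ−1)) = 0.
Check two-phase: ΣzᵢKᵢ = 1.1430 > 1 and Σzᵢ/Kᵢ = 1.5800 > 1, so g(0) = 0.1430 > 0 and g(1) = -0.5800 < 0.
Iterate (Newton) starting at ψ = 0.5:
  ψ = 0.5000: g = -0.11722, g' = -0.5497 → ψ = 0.2867
  ψ = 0.2867: g = -0.00787, g' = -0.4945 → ψ = 0.2708
Converged at ψ = 0.2708.
Compositions from xᵢ = zᵢ/(1+ψ(Kᵢ−1)), yᵢ = Kᵢxᵢ:
  1: x = 0.2251, y = 0.4929
  2: x = 0.1320, y = 0.1705
  3: x = 0.2375, y = 0.2125
  4: x = 0.4055, y = 0.1241

x_1 = 0.2251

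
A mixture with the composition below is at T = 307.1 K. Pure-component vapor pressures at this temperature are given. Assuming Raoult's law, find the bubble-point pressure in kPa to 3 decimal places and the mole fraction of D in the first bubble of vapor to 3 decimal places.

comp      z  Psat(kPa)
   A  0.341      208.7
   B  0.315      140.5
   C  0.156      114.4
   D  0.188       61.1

At the bubble point ψ → 0, so ΣzᵢKᵢ = 1 with Kᵢ = Pᵢˢᵃᵗ/P ⇒ P = ΣzᵢPᵢˢᵃᵗ.
P = 0.341·208.7 + 0.315·140.5 + 0.156·114.4 + 0.188·61.1 = 144.757 kPa
yᵢ = zᵢPᵢˢᵃᵗ/P ⇒ y_D = 0.188·61.1/144.757 = 0.079

Pbub = 144.757 kPa, y_D = 0.079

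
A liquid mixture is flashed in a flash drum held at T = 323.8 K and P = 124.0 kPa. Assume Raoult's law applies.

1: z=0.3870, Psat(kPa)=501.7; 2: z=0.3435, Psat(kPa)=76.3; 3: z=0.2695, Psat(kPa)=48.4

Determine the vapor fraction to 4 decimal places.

ψ = 0.5823

Raoult's law: Kᵢ = Pᵢˢᵃᵗ/P = Pᵢˢᵃᵗ/124.0.
  K_1 = 501.7/124.0 = 4.045968, K_2 = 76.3/124.0 = 0.615323, K_3 = 48.4/124.0 = 0.390323
Iterate (Newton) starting at ψ = 0.5:
  ψ = 0.5000: g = 0.06726, g' = -0.8493 → ψ = 0.5792
  ψ = 0.5792: g = 0.00243, g' = -0.7935 → ψ = 0.5823
Converged at ψ = 0.5823.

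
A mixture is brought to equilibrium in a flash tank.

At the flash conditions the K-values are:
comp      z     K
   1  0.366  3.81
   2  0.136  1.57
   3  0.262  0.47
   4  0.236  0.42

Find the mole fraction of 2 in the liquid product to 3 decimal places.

x_2 = 0.100

Material balance + equilibrium reduce to Σ zᵢ(Kᵢ−1)/(1+ψ(Kᵢ−1)) = 0.
Feasibility: ΣzᵢKᵢ = 1.830, Σzᵢ/Kᵢ = 1.302 — both > 1, two phases present.
Newton–Raphson from ψ = 0.5:
  ψ = 0.500: g = 0.1062, g' = -0.820 → ψ = 0.630
  ψ = 0.630: g = 0.0045, g' = -0.764 → ψ = 0.635
Converged at ψ = 0.635.
Compositions from xᵢ = zᵢ/(1+ψ(Kᵢ−1)), yᵢ = Kᵢxᵢ:
  1: x = 0.131, y = 0.501
  2: x = 0.100, y = 0.157
  3: x = 0.395, y = 0.186
  4: x = 0.374, y = 0.157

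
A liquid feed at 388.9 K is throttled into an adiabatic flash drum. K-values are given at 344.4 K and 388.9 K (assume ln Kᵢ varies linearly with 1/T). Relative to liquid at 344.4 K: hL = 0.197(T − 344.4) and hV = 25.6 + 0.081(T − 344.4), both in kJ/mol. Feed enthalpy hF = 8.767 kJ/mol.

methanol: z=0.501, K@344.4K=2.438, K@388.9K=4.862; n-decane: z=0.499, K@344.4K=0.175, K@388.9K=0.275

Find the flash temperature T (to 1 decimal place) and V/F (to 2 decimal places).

Adiabatic flash: solve Rachford–Rice at each trial T, then check hF = ψ·hV(T) + (1−ψ)·hL(T).
  T = 344.4 K: K = (2.438, 0.175), RR gives ψ = 0.260, H_out = 6.663 kJ/mol
  T = 388.9 K: K = (4.862, 0.275), RR gives ψ = 0.562, H_out = 20.249 kJ/mol
  T = 366.6 K: K = (3.513, 0.222), RR gives ψ = 0.446, H_out = 14.634 kJ/mol
  T = 355.5 K: K = (2.943, 0.198), RR gives ψ = 0.368, H_out = 11.131 kJ/mol
  T = 349.9 K: K = (2.680, 0.186), RR gives ψ = 0.319, H_out = 9.039 kJ/mol
  T = 347.1 K: K = (2.555, 0.180), RR gives ψ = 0.290, H_out = 7.876 kJ/mol
  T = 348.5 K: K = (2.617, 0.183), RR gives ψ = 0.305, H_out = 8.469 kJ/mol
Linear interpolation between T = 348.5 (H_out = 8.469) and T = 349.9 (H_out = 9.039) on hF = 8.767 gives T ≈ 349.2 K, at which ψ = 0.31.

T = 349.2 K, V/F = 0.31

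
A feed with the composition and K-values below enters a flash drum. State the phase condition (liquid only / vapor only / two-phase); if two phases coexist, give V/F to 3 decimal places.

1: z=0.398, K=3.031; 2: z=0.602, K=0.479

ΣzᵢKᵢ = 1.495; Σzᵢ/Kᵢ = 1.388.
Both exceed 1, so a two-phase solution exists.
Let ψ = V/F and solve Σ zᵢ(Kᵢ−1)/(1+ψ(Kᵢ−1)) = 0.
Binary case is linear: z₁(K₁−1)(1+ψ(K₂−1)) + z₂(K₂−1)(1+ψ(K₁−1)) = 0
⇒ ψ = [z₁(K₁−1)+z₂(K₂−1)] / [−(K₁−1)(K₂−1)] = 0.4947/1.0582 = 0.468

two-phase, V/F = 0.468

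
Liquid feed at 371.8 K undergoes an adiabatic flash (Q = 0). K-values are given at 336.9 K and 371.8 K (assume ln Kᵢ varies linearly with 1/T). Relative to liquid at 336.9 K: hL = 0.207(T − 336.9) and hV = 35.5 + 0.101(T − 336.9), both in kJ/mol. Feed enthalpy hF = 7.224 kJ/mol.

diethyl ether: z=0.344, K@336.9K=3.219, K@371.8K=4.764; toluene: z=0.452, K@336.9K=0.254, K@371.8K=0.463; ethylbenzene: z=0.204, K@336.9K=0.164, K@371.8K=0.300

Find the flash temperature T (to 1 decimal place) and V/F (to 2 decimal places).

T = 341.2 K, V/F = 0.18

Adiabatic flash: solve Rachford–Rice at each trial T, then check hF = ψ·hV(T) + (1−ψ)·hL(T).
  T = 336.9 K: K = (3.219, 0.254, 0.164), RR gives ψ = 0.149, H_out = 5.277 kJ/mol
  T = 371.8 K: K = (4.764, 0.463, 0.300), RR gives ψ = 0.408, H_out = 20.197 kJ/mol
  T = 354.4 K: K = (3.956, 0.348, 0.225), RR gives ψ = 0.276, H_out = 12.905 kJ/mol
  T = 345.6 K: K = (3.576, 0.298, 0.193), RR gives ψ = 0.213, H_out = 9.177 kJ/mol
  T = 341.2 K: K = (3.393, 0.275, 0.178), RR gives ψ = 0.181, H_out = 7.241 kJ/mol
  T = 339.0 K: K = (3.303, 0.264, 0.171), RR gives ψ = 0.165, H_out = 6.247 kJ/mol
Linear interpolation between T = 339.0 (H_out = 6.247) and T = 341.2 (H_out = 7.241) on hF = 7.224 gives T ≈ 341.2 K, at which ψ = 0.18.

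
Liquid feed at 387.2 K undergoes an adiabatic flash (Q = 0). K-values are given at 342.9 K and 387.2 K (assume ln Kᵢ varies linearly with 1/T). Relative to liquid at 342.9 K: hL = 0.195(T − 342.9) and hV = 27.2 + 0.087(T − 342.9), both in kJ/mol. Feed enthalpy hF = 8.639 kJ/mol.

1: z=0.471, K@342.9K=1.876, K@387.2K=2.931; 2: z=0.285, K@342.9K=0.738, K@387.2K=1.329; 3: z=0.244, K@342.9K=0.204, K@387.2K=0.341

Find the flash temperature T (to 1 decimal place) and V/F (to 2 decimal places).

T = 344.2 K, V/F = 0.31

Adiabatic flash: solve Rachford–Rice at each trial T, then check hF = ψ·hV(T) + (1−ψ)·hL(T).
  T = 342.9 K: K = (1.876, 0.738, 0.204), RR gives ψ = 0.282, H_out = 7.659 kJ/mol
  T = 387.2 K: K = (2.931, 1.329, 0.341), RR gives ψ = 0.910, H_out = 29.045 kJ/mol
  T = 365.0 K: K = (2.376, 1.008, 0.268), RR gives ψ = 0.654, H_out = 20.549 kJ/mol
  T = 353.9 K: K = (2.118, 0.866, 0.235), RR gives ψ = 0.491, H_out = 14.907 kJ/mol
  T = 348.4 K: K = (1.995, 0.800, 0.219), RR gives ψ = 0.393, H_out = 11.540 kJ/mol
  T = 345.6 K: K = (1.934, 0.768, 0.211), RR gives ψ = 0.339, H_out = 9.637 kJ/mol
  T = 344.2 K: K = (1.904, 0.752, 0.207), RR gives ψ = 0.310, H_out = 8.630 kJ/mol
Linear interpolation between T = 344.2 (H_out = 8.630) and T = 345.6 (H_out = 9.637) on hF = 8.639 gives T ≈ 344.2 K, at which ψ = 0.31.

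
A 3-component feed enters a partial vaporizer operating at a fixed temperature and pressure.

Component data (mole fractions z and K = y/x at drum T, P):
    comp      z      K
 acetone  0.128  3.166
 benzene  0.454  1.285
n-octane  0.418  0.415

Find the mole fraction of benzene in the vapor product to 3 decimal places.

Rachford–Rice: g(β) = Σ zᵢ(Kᵢ−1)/(1+β(Kᵢ−1)) = 0.
Check two-phase: ΣzᵢKᵢ = 1.162 > 1 and Σzᵢ/Kᵢ = 1.401 > 1, so g(0) = 0.162 > 0 and g(1) = -0.401 < 0.
Iterate (Newton) starting at β = 0.5:
  β = 0.500: g = -0.0993, g' = -0.452 → β = 0.281
  β = 0.281: g = -0.0003, g' = -0.469 → β = 0.280
Converged at β = 0.280.
Compositions from xᵢ = zᵢ/(1+β(Kᵢ−1)), yᵢ = Kᵢxᵢ:
  acetone: x = 0.080, y = 0.252
  benzene: x = 0.420, y = 0.540
  n-octane: x = 0.500, y = 0.207

y_benzene = 0.540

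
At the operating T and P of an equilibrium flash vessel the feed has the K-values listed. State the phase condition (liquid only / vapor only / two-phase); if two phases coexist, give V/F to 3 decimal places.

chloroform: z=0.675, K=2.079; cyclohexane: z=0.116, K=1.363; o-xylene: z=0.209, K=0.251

two-phase, V/F = 0.833

ΣzᵢKᵢ = 1.614; Σzᵢ/Kᵢ = 1.242.
Both exceed 1, so a two-phase solution exists.
Iterate (Newton) starting at ψ = 0.69:
  ψ = 0.690: g = 0.1272, g' = -0.770 → ψ = 0.855
  ψ = 0.855: g = -0.0245, g' = -1.129 → ψ = 0.833
Converged at ψ = 0.833.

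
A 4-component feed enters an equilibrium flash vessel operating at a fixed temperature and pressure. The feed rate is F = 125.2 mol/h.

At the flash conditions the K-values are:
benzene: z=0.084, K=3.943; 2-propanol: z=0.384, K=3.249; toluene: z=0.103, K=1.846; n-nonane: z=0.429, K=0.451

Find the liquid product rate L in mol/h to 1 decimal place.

L = 22.7 mol/h

Material balance + equilibrium reduce to Σ zᵢ(Kᵢ−1)/(1+ψ(Kᵢ−1)) = 0.
Feasibility: ΣzᵢKᵢ = 1.962, Σzᵢ/Kᵢ = 1.147 — both > 1, two phases present.
Newton–Raphson from ψ = 0.5:
  ψ = 0.500: g = 0.2431, g' = -0.831 → ψ = 0.792
  ψ = 0.792: g = 0.0199, g' = -0.748 → ψ = 0.819
Converged at ψ = 0.819.
Then V = ψ·F = 0.8189·125.2 = 102.5 mol/h and L = F − V = 22.7 mol/h.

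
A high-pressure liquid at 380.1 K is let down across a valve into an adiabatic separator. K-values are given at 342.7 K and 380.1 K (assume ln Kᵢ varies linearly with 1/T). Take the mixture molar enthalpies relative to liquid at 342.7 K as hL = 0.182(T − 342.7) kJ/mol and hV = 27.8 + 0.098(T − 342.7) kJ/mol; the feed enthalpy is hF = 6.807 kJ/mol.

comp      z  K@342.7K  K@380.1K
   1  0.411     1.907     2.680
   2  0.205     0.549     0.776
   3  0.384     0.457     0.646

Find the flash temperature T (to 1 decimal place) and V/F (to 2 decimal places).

Adiabatic flash: solve Rachford–Rice at each trial T, then check hF = ψ·hV(T) + (1−ψ)·hL(T).
  T = 342.7 K: K = (1.907, 0.549, 0.457), RR gives ψ = 0.154, H_out = 4.293 kJ/mol
  T = 380.1 K: K = (2.680, 0.776, 0.646), RR gives ψ = 0.960, H_out = 30.467 kJ/mol
  T = 361.4 K: K = (2.281, 0.659, 0.548), RR gives ψ = 0.530, H_out = 17.304 kJ/mol
  T = 352.0 K: K = (2.089, 0.602, 0.502), RR gives ψ = 0.345, H_out = 11.003 kJ/mol
  T = 347.4 K: K = (1.998, 0.576, 0.479), RR gives ψ = 0.253, H_out = 7.780 kJ/mol
  T = 345.0 K: K = (1.951, 0.562, 0.468), RR gives ψ = 0.203, H_out = 6.030 kJ/mol
Linear interpolation between T = 345.0 (H_out = 6.030) and T = 347.4 (H_out = 7.780) on hF = 6.807 gives T ≈ 346.1 K, at which ψ = 0.23.

T = 346.1 K, V/F = 0.23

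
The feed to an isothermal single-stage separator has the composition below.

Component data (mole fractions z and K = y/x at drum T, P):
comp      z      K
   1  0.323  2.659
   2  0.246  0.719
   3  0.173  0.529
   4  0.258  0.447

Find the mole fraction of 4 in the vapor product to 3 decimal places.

y_4 = 0.141

Newton iteration, V/F⁰ = 0.5:
  V/F = 0.500: g = -0.0913, g' = -0.508 → V/F = 0.320
  V/F = 0.320: g = 0.0046, g' = -0.572 → V/F = 0.328
Converged at V/F = 0.328.
Compositions from xᵢ = zᵢ/(1+V/F(Kᵢ−1)), yᵢ = Kᵢxᵢ:
  1: x = 0.209, y = 0.556
  2: x = 0.271, y = 0.195
  3: x = 0.205, y = 0.108
  4: x = 0.315, y = 0.141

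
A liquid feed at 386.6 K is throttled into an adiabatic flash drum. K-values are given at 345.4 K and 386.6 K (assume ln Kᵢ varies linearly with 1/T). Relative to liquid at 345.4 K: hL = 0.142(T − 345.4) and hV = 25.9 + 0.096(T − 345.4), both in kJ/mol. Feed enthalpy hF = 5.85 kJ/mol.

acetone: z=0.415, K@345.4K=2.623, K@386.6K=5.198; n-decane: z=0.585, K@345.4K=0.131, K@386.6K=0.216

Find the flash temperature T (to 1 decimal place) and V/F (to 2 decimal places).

Adiabatic flash: solve Rachford–Rice at each trial T, then check hF = ψ·hV(T) + (1−ψ)·hL(T).
  T = 345.4 K: K = (2.623, 0.131), RR gives ψ = 0.117, H_out = 3.033 kJ/mol
  T = 386.6 K: K = (5.198, 0.216), RR gives ψ = 0.390, H_out = 15.212 kJ/mol
  T = 366.0 K: K = (3.764, 0.171), RR gives ψ = 0.289, H_out = 10.130 kJ/mol
  T = 355.7 K: K = (3.159, 0.150), RR gives ψ = 0.217, H_out = 6.987 kJ/mol
  T = 350.5 K: K = (2.880, 0.140), RR gives ψ = 0.171, H_out = 5.126 kJ/mol
  T = 353.1 K: K = (3.017, 0.145), RR gives ψ = 0.195, H_out = 6.085 kJ/mol
  T = 351.8 K: K = (2.948, 0.143), RR gives ψ = 0.184, H_out = 5.613 kJ/mol
  T = 352.5 K: K = (2.985, 0.144), RR gives ψ = 0.190, H_out = 5.869 kJ/mol
Linear interpolation between T = 351.8 (H_out = 5.613) and T = 352.5 (H_out = 5.869) on hF = 5.85 gives T ≈ 352.4 K, at which ψ = 0.19.

T = 352.4 K, V/F = 0.19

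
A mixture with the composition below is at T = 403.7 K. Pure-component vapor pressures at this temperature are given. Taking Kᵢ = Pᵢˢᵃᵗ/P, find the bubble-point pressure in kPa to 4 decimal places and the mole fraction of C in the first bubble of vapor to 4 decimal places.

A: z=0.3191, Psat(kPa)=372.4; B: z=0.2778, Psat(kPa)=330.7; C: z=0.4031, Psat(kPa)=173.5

At the bubble point ψ → 0, so ΣzᵢKᵢ = 1 with Kᵢ = Pᵢˢᵃᵗ/P ⇒ P = ΣzᵢPᵢˢᵃᵗ.
P = 0.3191·372.4 + 0.2778·330.7 + 0.4031·173.5 = 280.6391 kPa
yᵢ = zᵢPᵢˢᵃᵗ/P ⇒ y_C = 0.4031·173.5/280.6391 = 0.2492

Pbub = 280.6391 kPa, y_C = 0.2492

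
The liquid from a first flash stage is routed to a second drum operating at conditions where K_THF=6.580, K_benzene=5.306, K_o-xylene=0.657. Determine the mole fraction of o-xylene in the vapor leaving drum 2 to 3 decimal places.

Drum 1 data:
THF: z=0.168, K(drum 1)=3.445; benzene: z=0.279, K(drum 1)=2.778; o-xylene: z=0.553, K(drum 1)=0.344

y_o-xylene (drum 2) = 0.612

Drum 1:
Let ψ₁ = V/F and solve Σ zᵢ(Kᵢ−1)/(1+ψ₁(Kᵢ−1)) = 0.
Feasibility: ΣzᵢKᵢ = 1.544, Σzᵢ/Kᵢ = 1.757 — both > 1, two phases present.
Iterate (Newton) starting at ψ₁ = 0.5:
  ψ₁ = 0.500: g = -0.0924, g' = -0.977 → ψ₁ = 0.405
  ψ₁ = 0.405: g = 0.0003, g' = -0.993 → ψ₁ = 0.406
Converged at ψ₁ = 0.406.
Drum-1 compositions:
  THF: x = 0.084, y = 0.291
  benzene: x = 0.162, y = 0.450
  o-xylene: x = 0.754, y = 0.259
Drum-2 feed = drum-1 liquid: z₂ = (0.0843, 0.1621, 0.7536).
Drum 2:
Material balance + equilibrium reduce to Σ zᵢ(Kᵢ−1)/(1+ψ₂(Kᵢ−1)) = 0.
g(0) = ΣzᵢKᵢ − 1 = 0.910 and g(1) = 1 − Σzᵢ/Kᵢ = -0.190, so a root lies in (0, 1).
Newton iteration, ψ₂⁰ = 0.5:
  ψ₂ = 0.500: g = 0.0335, g' = -0.614 → ψ₂ = 0.555
  ψ₂ = 0.555: g = 0.0017, g' = -0.554 → ψ₂ = 0.558
Converged at ψ₂ = 0.558.
  THF: x = 0.021, y = 0.135
  benzene: x = 0.048, y = 0.253
  o-xylene: x = 0.932, y = 0.612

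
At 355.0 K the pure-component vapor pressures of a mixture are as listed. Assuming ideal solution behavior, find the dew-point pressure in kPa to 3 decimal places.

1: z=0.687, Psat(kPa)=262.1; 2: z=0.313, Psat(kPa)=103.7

Pdew = 177.322 kPa

At the dew point ψ → 1, so Σzᵢ/Kᵢ = 1 with Kᵢ = Pᵢˢᵃᵗ/P ⇒ 1/P = Σzᵢ/Pᵢˢᵃᵗ.
1/P = 0.687/262.1 + 0.313/103.7 = 0.005639 ⇒ P = 177.322 kPa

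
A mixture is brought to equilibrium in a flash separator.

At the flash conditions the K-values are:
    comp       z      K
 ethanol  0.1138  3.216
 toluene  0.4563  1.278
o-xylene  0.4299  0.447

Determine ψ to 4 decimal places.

ψ = 0.2615

Rachford–Rice: g(ψ) = Σ zᵢ(Kᵢ−1)/(1+ψ(Kᵢ−1)) = 0.
Feasibility: ΣzᵢKᵢ = 1.1413, Σzᵢ/Kᵢ = 1.3542 — both > 1, two phases present.
Newton–Raphson from ψ = 0.5:
  ψ = 0.5000: g = -0.09759, g' = -0.4041 → ψ = 0.2585
  ψ = 0.2585: g = 0.00129, g' = -0.4356 → ψ = 0.2615
Converged at ψ = 0.2615.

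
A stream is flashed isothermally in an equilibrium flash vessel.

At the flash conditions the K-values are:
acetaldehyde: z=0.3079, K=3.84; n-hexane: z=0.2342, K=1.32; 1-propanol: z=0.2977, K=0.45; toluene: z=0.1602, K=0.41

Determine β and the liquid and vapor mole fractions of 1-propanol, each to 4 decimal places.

β = 0.5936, x_1-propanol = 0.4420, y_1-propanol = 0.1989

Rachford–Rice: g(β) = Σ zᵢ(Kᵢ−1)/(1+β(Kᵢ−1)) = 0.
Check two-phase: ΣzᵢKᵢ = 1.6911 > 1 and Σzᵢ/Kᵢ = 1.3099 > 1, so g(0) = 0.6911 > 0 and g(1) = -0.3099 < 0.
Newton iteration, β⁰ = 0.5:
  β = 0.5000: g = 0.06603, g' = -0.7254 → β = 0.5910
  β = 0.5910: g = 0.00177, g' = -0.6923 → β = 0.5936
Converged at β = 0.5936.
Compositions from xᵢ = zᵢ/(1+β(Kᵢ−1)), yᵢ = Kᵢxᵢ:
  acetaldehyde: x = 0.1146, y = 0.4402
  n-hexane: x = 0.1968, y = 0.2598
  1-propanol: x = 0.4420, y = 0.1989
  toluene: x = 0.2465, y = 0.1011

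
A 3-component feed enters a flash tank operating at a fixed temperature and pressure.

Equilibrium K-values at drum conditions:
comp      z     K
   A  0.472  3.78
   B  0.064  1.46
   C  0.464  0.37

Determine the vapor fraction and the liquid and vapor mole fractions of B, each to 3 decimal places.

ψ = 0.645, x_B = 0.049, y_B = 0.072

Material balance + equilibrium reduce to Σ zᵢ(Kᵢ−1)/(1+ψ(Kᵢ−1)) = 0.
Check two-phase: ΣzᵢKᵢ = 2.049 > 1 and Σzᵢ/Kᵢ = 1.423 > 1, so g(0) = 1.049 > 0 and g(1) = -0.423 < 0.
Newton iteration, ψ⁰ = 0.5:
  ψ = 0.500: g = 0.1462, g' = -1.040 → ψ = 0.641
  ψ = 0.641: g = 0.0045, g' = -0.997 → ψ = 0.645
Converged at ψ = 0.645.
Compositions from xᵢ = zᵢ/(1+ψ(Kᵢ−1)), yᵢ = Kᵢxᵢ:
  A: x = 0.169, y = 0.639
  B: x = 0.049, y = 0.072
  C: x = 0.782, y = 0.289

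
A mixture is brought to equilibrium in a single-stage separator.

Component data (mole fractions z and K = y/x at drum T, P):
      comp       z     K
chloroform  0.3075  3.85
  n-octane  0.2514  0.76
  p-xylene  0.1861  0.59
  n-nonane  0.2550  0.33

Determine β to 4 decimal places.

β = 0.4223

Newton–Raphson from β = 0.44:
  β = 0.4400: g = -0.01402, g' = -0.7865 → β = 0.4222
  β = 0.4222: g = 0.00012, g' = -0.8008 → β = 0.4223
Converged at β = 0.4223.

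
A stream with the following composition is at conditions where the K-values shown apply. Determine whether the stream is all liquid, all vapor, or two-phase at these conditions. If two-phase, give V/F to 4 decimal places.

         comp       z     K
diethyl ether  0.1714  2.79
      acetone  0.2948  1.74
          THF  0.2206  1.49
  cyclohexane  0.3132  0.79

all vapor

ΣzᵢKᵢ = 1.5673; Σzᵢ/Kᵢ = 0.7754.
Since Σzᵢ/Kᵢ < 1 the mixture is above its dew point — single vapor phase.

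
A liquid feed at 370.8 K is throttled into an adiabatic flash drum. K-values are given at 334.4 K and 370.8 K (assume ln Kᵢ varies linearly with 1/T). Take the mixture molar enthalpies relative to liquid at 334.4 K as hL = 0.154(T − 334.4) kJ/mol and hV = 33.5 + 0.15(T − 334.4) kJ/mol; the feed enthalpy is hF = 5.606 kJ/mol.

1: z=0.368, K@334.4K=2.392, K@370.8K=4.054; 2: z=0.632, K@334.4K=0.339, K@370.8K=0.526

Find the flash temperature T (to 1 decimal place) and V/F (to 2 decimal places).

Adiabatic flash: solve Rachford–Rice at each trial T, then check hF = ψ·hV(T) + (1−ψ)·hL(T).
  T = 334.4 K: K = (2.392, 0.339), RR gives ψ = 0.103, H_out = 3.441 kJ/mol
  T = 370.8 K: K = (4.054, 0.526), RR gives ψ = 0.569, H_out = 24.599 kJ/mol
  T = 352.6 K: K = (3.157, 0.427), RR gives ψ = 0.349, H_out = 14.479 kJ/mol
  T = 343.5 K: K = (2.758, 0.382), RR gives ψ = 0.236, H_out = 9.287 kJ/mol
  T = 338.9 K: K = (2.569, 0.360), RR gives ψ = 0.172, H_out = 6.451 kJ/mol
  T = 336.6 K: K = (2.478, 0.349), RR gives ψ = 0.138, H_out = 4.947 kJ/mol
Linear interpolation between T = 336.6 (H_out = 4.947) and T = 338.9 (H_out = 6.451) on hF = 5.606 gives T ≈ 337.6 K, at which ψ = 0.15.

T = 337.6 K, V/F = 0.15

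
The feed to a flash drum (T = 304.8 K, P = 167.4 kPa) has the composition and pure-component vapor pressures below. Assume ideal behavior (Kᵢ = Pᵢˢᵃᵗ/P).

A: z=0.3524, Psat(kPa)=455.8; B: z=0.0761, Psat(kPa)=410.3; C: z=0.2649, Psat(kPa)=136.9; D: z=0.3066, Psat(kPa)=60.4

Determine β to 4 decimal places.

Raoult's law: Kᵢ = Pᵢˢᵃᵗ/P = Pᵢˢᵃᵗ/167.4.
  K_A = 455.8/167.4 = 2.722820, K_B = 410.3/167.4 = 2.451016, K_C = 136.9/167.4 = 0.817802, K_D = 60.4/167.4 = 0.360812
Material balance + equilibrium reduce to Σ zᵢ(Kᵢ−1)/(1+β(Kᵢ−1)) = 0.
Check two-phase: ΣzᵢKᵢ = 1.4733 > 1 and Σzᵢ/Kᵢ = 1.3341 > 1, so g(0) = 0.4733 > 0 and g(1) = -0.3341 < 0.
Newton iteration, β⁰ = 0.5:
  β = 0.5000: g = 0.04903, g' = -0.6369 → β = 0.5770
  β = 0.5770: g = 0.00016, g' = -0.6359 → β = 0.5772
Converged at β = 0.5772.

β = 0.5772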